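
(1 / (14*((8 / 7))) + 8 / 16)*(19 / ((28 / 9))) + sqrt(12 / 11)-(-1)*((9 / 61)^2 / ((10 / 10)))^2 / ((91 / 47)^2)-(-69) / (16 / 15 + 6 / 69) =64.29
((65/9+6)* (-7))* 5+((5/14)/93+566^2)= 1249502941/3906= 319893.23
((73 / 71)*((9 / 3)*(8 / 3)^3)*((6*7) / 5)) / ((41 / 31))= 16221184 / 43665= 371.49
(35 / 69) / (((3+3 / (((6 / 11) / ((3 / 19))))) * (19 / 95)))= 950 / 1449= 0.66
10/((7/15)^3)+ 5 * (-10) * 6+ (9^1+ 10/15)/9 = -1857103/9261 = -200.53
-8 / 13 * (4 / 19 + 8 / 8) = -184 / 247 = -0.74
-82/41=-2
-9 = -9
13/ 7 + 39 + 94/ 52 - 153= -20081/ 182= -110.34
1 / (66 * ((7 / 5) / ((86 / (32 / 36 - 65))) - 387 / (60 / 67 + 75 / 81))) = -425055 / 5989785373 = -0.00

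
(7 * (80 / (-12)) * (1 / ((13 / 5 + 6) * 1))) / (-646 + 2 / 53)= 9275 / 1104111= 0.01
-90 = -90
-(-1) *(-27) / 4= -27 / 4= -6.75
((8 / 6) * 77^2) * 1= 23716 / 3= 7905.33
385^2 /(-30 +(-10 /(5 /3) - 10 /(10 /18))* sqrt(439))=741125 /41994 - 296450* sqrt(439) /20997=-278.17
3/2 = 1.50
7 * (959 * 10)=67130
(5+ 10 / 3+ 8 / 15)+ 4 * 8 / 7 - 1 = 1306 / 105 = 12.44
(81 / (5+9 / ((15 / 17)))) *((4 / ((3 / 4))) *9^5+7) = 127548675 / 76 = 1678272.04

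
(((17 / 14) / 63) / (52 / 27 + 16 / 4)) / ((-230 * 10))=-51 / 36064000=-0.00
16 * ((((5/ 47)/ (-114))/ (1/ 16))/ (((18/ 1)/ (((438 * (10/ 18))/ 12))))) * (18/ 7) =-0.69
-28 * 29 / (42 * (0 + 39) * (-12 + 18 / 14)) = 406 / 8775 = 0.05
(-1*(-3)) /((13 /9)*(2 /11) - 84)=-297 /8290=-0.04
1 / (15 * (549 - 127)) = 1 / 6330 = 0.00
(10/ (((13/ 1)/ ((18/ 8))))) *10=225/ 13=17.31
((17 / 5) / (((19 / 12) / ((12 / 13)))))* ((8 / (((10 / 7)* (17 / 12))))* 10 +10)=98.18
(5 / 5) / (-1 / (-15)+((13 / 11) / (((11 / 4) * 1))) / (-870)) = 17545 / 1161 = 15.11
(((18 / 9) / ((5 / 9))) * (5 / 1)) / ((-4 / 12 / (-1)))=54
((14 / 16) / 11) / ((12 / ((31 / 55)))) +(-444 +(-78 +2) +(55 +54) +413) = 116377 / 58080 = 2.00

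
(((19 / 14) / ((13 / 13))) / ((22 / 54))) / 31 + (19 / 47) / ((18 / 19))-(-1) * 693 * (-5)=-3498074612 / 1009701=-3464.47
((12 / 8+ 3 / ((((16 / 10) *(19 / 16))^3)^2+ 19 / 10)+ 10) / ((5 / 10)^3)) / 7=4527021052 / 342621167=13.21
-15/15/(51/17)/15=-1/45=-0.02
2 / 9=0.22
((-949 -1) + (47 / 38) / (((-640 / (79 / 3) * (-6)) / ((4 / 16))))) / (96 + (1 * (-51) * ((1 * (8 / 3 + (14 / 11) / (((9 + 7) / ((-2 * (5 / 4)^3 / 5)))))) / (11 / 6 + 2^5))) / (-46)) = -85434889496033 / 8641115209080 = -9.89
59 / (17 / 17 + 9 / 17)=1003 / 26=38.58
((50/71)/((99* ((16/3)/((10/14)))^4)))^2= 19775390625/3775602437439895896064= 0.00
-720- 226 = -946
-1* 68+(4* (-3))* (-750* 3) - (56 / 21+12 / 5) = 403904 / 15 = 26926.93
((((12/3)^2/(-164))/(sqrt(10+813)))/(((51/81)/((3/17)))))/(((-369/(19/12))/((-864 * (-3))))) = 147744 * sqrt(823)/399820807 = 0.01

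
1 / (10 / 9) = 9 / 10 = 0.90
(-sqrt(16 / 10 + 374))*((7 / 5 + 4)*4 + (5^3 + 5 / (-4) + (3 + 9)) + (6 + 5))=-3367*sqrt(9390) / 100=-3262.69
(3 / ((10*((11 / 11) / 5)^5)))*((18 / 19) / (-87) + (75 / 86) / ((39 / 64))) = 410105625 / 308009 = 1331.47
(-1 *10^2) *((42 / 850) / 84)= -1 / 17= -0.06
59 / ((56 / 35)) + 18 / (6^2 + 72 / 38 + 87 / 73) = 5397521 / 144568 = 37.34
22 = 22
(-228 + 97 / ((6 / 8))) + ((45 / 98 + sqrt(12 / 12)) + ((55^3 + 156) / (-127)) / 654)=-201889558 / 2034921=-99.21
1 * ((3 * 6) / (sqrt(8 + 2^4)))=3 * sqrt(6) / 2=3.67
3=3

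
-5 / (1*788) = -5 / 788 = -0.01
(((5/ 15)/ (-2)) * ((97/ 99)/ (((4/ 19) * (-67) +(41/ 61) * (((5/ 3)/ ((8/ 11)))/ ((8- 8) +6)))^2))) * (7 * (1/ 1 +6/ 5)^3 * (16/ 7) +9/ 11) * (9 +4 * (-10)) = 11777177867872128/ 2606357147499875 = 4.52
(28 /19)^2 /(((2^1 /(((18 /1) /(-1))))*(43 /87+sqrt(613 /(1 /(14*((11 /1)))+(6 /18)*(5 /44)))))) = 1082256336 /1547641879459 - 106813728*sqrt(5805723) /1547641879459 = -0.17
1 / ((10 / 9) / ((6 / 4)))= 27 / 20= 1.35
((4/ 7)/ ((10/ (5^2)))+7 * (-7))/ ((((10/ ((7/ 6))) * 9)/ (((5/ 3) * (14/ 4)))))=-259/ 72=-3.60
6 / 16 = 3 / 8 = 0.38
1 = 1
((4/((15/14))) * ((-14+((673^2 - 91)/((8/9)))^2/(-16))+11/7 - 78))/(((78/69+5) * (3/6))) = -44570281208407/2256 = -19756330322.88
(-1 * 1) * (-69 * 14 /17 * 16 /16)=966 /17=56.82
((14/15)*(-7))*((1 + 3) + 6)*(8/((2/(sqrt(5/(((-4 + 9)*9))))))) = -784/9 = -87.11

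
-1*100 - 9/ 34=-100.26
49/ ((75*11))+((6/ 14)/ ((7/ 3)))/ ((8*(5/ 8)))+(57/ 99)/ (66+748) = 3186479/ 32905950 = 0.10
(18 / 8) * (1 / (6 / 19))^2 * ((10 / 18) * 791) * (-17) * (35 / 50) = -117988.09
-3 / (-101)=3 / 101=0.03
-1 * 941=-941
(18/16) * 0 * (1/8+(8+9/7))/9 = 0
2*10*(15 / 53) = 5.66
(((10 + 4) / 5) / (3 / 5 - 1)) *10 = -70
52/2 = 26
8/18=4/9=0.44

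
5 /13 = 0.38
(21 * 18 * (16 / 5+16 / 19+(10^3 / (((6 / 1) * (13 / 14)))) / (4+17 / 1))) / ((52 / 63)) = 92562372 / 16055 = 5765.33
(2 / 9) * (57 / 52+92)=4841 / 234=20.69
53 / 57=0.93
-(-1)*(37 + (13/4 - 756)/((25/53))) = -155883/100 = -1558.83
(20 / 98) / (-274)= -5 / 6713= -0.00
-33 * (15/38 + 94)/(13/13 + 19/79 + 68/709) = -6630078081/2844452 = -2330.88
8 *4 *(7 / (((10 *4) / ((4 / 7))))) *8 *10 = 256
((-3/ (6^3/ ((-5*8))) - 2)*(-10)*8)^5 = 20604123734.53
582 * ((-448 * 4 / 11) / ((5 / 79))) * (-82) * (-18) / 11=-121611442176 / 605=-201010648.22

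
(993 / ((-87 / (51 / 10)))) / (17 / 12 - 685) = 101286 / 1189435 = 0.09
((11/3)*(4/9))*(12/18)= 1.09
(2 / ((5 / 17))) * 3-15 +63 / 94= 2853 / 470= 6.07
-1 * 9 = -9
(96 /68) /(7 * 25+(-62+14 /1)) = 24 /2159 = 0.01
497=497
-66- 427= -493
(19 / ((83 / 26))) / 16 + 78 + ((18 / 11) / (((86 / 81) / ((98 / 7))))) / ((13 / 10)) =387755651 / 4082936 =94.97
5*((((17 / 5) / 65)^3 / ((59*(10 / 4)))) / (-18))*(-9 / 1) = 4913 / 2025359375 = 0.00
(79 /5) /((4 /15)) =237 /4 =59.25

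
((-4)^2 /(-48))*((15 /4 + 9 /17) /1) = -97 /68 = -1.43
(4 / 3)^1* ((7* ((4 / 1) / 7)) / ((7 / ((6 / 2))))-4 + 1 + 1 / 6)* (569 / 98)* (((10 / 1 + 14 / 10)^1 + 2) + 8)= -2861501 / 15435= -185.39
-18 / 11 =-1.64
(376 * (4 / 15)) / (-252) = -376 / 945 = -0.40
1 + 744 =745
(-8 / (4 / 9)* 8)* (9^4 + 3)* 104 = -98302464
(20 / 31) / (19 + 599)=10 / 9579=0.00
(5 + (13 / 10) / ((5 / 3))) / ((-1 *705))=-0.01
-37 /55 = -0.67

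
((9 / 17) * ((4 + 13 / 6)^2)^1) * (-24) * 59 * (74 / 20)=-8965581 / 85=-105477.42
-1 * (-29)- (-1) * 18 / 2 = 38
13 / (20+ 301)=13 / 321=0.04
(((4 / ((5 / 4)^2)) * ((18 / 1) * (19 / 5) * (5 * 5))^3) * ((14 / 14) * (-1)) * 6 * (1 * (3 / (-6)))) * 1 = 38401620480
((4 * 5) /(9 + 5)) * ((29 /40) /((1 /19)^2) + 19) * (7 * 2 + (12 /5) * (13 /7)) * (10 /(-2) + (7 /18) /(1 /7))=-16860.05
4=4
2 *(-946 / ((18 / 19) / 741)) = -4439578 / 3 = -1479859.33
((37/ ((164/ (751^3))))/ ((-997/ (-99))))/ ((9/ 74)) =6378461585309/ 81754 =78020177.43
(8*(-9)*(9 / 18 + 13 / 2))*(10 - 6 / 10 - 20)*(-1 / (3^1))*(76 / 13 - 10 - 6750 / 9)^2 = -855838376064 / 845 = -1012826480.55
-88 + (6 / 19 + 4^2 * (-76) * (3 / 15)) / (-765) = -6372326 / 72675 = -87.68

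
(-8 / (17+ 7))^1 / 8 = -1 / 24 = -0.04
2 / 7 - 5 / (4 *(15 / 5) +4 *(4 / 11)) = -89 / 1036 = -0.09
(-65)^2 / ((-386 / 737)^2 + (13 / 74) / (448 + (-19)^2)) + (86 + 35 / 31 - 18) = 4278090869325969 / 276732527723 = 15459.30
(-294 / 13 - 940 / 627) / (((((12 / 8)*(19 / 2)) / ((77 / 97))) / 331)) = -1821699544 / 4096989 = -444.64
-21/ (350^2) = -3/ 17500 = -0.00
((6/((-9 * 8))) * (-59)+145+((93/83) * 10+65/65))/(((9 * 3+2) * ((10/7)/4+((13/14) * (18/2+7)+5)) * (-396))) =-1130311/1618486056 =-0.00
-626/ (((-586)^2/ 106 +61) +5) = -16589/ 87598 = -0.19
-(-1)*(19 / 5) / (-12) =-19 / 60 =-0.32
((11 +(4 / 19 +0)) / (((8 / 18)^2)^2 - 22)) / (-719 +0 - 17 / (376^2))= 98785985184 / 139139373375937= 0.00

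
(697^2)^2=236010384481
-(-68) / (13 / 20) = 1360 / 13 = 104.62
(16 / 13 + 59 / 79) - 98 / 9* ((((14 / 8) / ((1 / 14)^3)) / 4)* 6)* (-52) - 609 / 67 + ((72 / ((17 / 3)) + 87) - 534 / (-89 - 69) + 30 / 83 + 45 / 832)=76029840115070513 / 18641183808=4078595.06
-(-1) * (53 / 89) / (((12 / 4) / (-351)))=-6201 / 89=-69.67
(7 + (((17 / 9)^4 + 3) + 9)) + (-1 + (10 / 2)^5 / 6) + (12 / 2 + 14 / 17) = 124561573 / 223074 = 558.39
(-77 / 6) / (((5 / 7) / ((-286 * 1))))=77077 / 15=5138.47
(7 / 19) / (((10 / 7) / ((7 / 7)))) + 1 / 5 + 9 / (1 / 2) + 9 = 5217 / 190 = 27.46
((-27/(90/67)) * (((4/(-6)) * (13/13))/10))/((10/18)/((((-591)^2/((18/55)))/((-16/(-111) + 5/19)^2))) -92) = -1144973958464457/78610152298398500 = -0.01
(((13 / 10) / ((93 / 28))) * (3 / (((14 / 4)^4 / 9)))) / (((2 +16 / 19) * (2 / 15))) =1976 / 10633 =0.19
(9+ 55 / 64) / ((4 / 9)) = 5679 / 256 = 22.18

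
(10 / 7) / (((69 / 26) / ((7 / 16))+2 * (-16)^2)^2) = 5915 / 1111278368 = 0.00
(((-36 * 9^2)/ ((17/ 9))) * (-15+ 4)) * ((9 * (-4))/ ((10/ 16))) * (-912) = 75824584704/ 85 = 892053937.69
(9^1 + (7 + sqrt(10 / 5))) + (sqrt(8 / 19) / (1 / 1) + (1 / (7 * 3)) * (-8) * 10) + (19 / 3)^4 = 2 * sqrt(38) / 19 + sqrt(2) + 919159 / 567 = 1623.15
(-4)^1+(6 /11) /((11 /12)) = -412 /121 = -3.40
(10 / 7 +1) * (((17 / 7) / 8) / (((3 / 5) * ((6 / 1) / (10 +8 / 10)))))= 867 / 392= 2.21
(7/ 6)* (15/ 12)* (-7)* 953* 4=-233485/ 6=-38914.17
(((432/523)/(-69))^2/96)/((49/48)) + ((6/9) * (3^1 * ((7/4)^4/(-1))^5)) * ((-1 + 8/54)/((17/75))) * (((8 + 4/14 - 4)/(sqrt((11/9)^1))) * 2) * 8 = 10368/7090145209 + 32771823657947786125 * sqrt(11)/3212635537408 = 33832609.24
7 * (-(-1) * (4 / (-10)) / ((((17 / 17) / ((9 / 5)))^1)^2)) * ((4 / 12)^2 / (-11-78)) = 126 / 11125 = 0.01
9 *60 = 540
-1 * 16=-16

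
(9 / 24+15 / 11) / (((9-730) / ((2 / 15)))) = -51 / 158620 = -0.00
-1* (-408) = 408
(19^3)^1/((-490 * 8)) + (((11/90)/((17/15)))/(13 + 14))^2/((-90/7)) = -23410004461/13379086224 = -1.75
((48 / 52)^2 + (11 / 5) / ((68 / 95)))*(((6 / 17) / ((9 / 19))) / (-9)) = -857147 / 2637414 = -0.32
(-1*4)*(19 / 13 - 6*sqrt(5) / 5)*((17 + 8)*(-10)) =19000 / 13 - 1200*sqrt(5) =-1221.74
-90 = -90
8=8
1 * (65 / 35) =13 / 7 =1.86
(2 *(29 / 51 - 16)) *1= -30.86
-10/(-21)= 10/21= 0.48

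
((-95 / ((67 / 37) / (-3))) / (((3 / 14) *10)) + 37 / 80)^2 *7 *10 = 1098593672967 / 2872960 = 382390.87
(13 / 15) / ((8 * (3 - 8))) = -0.02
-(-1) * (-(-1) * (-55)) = -55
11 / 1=11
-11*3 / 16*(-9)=297 / 16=18.56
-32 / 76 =-8 / 19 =-0.42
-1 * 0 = 0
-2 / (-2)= 1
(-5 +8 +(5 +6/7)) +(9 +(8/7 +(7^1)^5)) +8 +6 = 16840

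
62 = 62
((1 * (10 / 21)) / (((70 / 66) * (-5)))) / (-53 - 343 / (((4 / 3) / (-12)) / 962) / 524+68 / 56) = -2882 / 180231695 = -0.00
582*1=582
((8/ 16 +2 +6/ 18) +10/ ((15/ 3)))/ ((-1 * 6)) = -29/ 36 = -0.81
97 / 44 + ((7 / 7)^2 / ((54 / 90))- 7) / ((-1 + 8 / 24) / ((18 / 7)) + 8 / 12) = -10.89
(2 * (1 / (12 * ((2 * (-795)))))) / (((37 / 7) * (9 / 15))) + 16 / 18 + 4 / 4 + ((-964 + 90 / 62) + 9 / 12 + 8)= -3124846745 / 3282714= -951.91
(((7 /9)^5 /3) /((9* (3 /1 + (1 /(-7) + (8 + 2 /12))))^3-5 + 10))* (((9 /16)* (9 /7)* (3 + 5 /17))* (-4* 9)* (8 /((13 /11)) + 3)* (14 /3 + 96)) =-27855518432 /3399578247663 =-0.01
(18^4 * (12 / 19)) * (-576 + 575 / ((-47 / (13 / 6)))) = -35672314464 / 893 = -39946600.74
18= 18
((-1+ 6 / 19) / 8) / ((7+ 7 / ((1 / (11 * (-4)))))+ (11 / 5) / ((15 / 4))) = 975 / 3424712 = 0.00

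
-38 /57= -0.67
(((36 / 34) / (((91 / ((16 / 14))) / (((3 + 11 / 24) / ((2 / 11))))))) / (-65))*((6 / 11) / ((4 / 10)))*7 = -747 / 20111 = -0.04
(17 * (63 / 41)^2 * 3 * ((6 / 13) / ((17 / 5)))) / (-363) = -119070 / 2644213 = -0.05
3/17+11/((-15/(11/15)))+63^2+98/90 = 3969.73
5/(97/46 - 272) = -46/2483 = -0.02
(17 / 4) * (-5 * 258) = -10965 / 2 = -5482.50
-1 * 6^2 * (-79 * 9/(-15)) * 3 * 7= -179172/5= -35834.40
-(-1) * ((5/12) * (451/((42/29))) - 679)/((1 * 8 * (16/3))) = -276821/21504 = -12.87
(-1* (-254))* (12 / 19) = 160.42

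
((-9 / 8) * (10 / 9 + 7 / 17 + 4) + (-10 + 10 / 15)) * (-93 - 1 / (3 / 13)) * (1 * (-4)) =-926078 / 153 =-6052.80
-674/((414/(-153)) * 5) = 5729/115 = 49.82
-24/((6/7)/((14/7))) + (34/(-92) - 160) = -216.37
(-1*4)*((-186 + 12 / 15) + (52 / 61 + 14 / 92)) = 5168522 / 7015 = 736.78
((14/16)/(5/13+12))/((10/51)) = 663/1840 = 0.36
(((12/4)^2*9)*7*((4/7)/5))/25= 324/125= 2.59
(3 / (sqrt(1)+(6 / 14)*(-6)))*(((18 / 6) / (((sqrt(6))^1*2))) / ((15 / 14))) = -49*sqrt(6) / 110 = -1.09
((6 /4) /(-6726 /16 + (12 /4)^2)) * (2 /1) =-8 /1097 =-0.01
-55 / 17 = -3.24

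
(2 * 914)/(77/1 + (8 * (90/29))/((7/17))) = 371084/27871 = 13.31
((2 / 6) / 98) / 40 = 1 / 11760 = 0.00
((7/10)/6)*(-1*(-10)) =7/6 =1.17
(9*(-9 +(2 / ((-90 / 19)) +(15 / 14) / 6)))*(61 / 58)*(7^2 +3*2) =-7815137 / 1624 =-4812.28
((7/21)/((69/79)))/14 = 79/2898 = 0.03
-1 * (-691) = 691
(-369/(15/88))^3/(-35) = 1268128756224/4375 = 289858001.42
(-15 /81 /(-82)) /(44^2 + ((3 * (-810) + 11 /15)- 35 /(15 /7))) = -25 /5641272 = -0.00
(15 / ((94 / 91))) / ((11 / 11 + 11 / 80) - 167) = -18200 / 207881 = -0.09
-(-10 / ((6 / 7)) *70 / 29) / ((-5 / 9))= -1470 / 29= -50.69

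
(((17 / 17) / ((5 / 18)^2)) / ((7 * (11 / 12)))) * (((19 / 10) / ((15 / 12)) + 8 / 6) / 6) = 46224 / 48125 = 0.96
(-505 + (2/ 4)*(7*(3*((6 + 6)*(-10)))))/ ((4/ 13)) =-22945/ 4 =-5736.25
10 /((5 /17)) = 34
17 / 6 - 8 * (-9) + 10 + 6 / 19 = 85.15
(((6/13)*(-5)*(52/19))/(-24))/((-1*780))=-1/2964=-0.00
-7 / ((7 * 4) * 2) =-1 / 8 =-0.12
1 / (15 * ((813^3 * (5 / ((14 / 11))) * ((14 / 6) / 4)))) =8 / 147776144175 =0.00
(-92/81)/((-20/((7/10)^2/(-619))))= -1127/25069500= -0.00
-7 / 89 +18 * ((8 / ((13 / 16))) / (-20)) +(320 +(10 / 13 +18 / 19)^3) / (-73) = -6556212532157 / 489523709155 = -13.39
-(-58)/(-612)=-29/306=-0.09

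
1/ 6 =0.17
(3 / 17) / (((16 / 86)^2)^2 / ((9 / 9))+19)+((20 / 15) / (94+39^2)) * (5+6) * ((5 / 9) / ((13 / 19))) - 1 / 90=4302720257 / 775248333210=0.01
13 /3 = 4.33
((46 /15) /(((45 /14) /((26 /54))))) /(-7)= -1196 /18225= -0.07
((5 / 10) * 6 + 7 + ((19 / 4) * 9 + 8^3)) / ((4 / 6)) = 6777 / 8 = 847.12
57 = 57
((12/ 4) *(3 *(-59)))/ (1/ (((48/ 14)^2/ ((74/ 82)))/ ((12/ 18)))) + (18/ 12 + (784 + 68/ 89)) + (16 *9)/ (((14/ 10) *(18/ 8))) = -3079714577/ 322714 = -9543.17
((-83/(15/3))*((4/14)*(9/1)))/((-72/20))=83/7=11.86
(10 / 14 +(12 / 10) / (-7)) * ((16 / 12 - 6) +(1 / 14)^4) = -10218599 / 4033680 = -2.53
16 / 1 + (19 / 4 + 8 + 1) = 119 / 4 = 29.75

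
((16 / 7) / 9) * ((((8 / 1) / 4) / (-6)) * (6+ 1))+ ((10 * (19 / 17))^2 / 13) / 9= 48188 / 101439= 0.48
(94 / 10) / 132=47 / 660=0.07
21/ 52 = 0.40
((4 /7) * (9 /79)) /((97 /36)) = 1296 /53641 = 0.02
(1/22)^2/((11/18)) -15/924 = -479/37268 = -0.01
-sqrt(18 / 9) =-sqrt(2) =-1.41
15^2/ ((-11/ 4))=-900/ 11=-81.82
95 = 95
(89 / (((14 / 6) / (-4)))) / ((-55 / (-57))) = -60876 / 385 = -158.12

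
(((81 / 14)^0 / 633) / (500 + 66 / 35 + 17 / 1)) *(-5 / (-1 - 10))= 175 / 126455043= 0.00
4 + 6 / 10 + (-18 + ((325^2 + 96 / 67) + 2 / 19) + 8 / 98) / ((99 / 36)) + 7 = 131790773986 / 3430735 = 38414.73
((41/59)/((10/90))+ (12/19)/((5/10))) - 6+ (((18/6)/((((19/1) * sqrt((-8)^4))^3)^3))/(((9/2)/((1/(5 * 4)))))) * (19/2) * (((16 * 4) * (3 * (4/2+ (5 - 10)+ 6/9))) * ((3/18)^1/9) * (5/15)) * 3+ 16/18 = 2198935636550002321731857940067/913830441864850410839589519360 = 2.41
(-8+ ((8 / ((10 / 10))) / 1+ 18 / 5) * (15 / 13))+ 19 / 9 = 877 / 117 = 7.50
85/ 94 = 0.90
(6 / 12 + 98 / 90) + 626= 56483 / 90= 627.59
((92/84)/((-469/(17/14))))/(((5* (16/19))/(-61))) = 453169/11030880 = 0.04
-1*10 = -10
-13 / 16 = -0.81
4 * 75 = 300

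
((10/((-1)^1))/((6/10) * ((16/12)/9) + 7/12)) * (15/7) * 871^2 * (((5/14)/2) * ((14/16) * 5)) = -64010334375/3388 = -18893251.00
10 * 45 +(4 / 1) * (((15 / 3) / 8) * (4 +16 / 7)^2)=26890 / 49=548.78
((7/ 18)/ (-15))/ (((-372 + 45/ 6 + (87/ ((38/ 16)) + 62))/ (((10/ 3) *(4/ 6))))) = 532/ 2455029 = 0.00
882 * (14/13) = 12348/13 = 949.85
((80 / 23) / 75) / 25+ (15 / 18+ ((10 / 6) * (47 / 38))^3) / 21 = 41026856053 / 89448219000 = 0.46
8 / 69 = 0.12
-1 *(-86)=86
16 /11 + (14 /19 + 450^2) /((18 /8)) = 169293352 /1881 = 90001.78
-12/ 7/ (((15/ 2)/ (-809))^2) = -10471696/ 525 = -19946.09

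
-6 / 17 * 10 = -60 / 17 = -3.53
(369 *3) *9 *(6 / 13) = 59778 / 13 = 4598.31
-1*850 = -850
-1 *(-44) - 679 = -635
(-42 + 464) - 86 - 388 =-52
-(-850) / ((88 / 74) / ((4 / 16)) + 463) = 31450 / 17307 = 1.82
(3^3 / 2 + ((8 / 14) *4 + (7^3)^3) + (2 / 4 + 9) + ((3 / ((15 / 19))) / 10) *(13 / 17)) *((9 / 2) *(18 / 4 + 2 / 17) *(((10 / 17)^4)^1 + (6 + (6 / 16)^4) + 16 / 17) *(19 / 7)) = 446126537114251119443097 / 27682895134720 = 16115602611.04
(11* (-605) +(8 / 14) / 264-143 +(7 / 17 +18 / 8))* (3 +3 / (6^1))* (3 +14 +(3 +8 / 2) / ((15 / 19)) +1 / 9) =-124780391491 / 201960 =-617847.06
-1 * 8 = -8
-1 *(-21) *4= 84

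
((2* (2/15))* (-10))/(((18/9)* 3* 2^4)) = -1/36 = -0.03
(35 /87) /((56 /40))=25 /87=0.29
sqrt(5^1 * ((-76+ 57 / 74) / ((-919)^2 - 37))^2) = 5567 * sqrt(5) / 62494776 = 0.00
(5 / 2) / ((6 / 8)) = 10 / 3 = 3.33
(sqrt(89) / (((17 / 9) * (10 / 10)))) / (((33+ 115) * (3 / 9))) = 27 * sqrt(89) / 2516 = 0.10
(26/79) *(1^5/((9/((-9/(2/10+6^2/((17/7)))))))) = -2210/100883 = -0.02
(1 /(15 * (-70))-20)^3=-9262323063001 /1157625000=-8001.14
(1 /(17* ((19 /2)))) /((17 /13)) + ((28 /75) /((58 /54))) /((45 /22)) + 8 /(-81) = 0.08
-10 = -10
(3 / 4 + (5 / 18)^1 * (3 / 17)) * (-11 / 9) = -1793 / 1836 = -0.98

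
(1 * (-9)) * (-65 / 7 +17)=-486 / 7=-69.43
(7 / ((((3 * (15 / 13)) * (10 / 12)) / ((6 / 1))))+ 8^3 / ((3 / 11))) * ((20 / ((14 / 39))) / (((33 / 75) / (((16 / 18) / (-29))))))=-7342.77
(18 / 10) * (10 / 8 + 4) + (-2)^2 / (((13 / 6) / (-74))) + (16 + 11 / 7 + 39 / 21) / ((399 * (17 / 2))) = -127.16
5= 5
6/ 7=0.86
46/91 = 0.51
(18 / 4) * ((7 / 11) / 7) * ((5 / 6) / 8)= 15 / 352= 0.04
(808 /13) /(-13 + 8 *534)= 808 /55367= 0.01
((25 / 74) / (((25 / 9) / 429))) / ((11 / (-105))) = -36855 / 74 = -498.04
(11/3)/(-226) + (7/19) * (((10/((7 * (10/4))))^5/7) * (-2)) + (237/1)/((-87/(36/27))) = -22947620531/6278725446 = -3.65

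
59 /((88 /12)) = 177 /22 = 8.05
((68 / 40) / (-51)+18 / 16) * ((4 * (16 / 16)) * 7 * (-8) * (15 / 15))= -3668 / 15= -244.53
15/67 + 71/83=6002/5561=1.08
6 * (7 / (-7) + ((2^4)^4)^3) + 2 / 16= 13510798882111441 / 8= 1688849860263930.12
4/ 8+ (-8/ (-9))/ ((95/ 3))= 301/ 570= 0.53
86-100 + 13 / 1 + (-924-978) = -1903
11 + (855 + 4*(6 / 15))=4338 / 5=867.60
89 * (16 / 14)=712 / 7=101.71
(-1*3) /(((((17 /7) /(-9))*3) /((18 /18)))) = 63 /17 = 3.71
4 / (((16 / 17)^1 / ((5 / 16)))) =85 / 64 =1.33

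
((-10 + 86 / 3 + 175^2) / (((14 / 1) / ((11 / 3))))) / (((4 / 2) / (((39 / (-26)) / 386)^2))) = 144463 / 2383936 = 0.06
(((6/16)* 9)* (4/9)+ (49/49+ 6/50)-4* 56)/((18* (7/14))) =-11069/450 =-24.60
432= 432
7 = 7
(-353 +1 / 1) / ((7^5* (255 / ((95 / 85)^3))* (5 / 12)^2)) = -115889664 / 175467180875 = -0.00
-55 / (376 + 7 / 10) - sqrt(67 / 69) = -sqrt(4623) / 69 - 550 / 3767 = -1.13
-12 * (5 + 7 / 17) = -64.94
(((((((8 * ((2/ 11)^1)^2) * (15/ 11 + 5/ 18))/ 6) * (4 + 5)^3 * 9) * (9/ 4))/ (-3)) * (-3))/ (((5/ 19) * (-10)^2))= 540189/ 13310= 40.59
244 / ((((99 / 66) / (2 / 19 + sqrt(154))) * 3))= 976 / 171 + 488 * sqrt(154) / 9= 678.59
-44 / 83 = -0.53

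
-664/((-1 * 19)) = 664/19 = 34.95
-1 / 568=-0.00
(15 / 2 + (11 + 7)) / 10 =51 / 20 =2.55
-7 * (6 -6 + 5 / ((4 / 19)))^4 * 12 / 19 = -90024375 / 64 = -1406630.86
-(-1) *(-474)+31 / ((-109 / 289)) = -60625 / 109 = -556.19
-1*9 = -9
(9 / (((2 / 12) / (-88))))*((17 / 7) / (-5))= 80784 / 35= 2308.11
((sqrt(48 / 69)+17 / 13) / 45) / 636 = 0.00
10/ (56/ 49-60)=-35/ 206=-0.17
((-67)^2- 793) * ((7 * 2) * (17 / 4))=219912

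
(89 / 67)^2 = 7921 / 4489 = 1.76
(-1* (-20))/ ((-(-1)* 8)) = 5/ 2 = 2.50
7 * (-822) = -5754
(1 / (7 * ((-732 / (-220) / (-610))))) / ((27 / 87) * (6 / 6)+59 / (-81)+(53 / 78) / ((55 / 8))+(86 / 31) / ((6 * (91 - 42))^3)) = 641715277203000 / 7821375316969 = 82.05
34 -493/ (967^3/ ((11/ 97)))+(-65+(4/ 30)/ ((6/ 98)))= -113760406049002/ 3946968589995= -28.82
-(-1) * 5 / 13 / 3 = 5 / 39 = 0.13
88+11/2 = 187/2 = 93.50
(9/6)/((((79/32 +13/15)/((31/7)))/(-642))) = -14329440/11207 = -1278.62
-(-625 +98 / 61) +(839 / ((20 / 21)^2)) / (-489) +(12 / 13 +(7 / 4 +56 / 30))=97105809653 / 155110800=626.04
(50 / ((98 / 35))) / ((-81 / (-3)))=125 / 189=0.66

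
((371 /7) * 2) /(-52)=-53 /26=-2.04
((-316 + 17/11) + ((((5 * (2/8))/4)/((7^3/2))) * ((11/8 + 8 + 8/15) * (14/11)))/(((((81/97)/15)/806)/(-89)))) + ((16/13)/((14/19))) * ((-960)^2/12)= 98357.79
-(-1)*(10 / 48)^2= 25 / 576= 0.04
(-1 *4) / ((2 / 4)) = -8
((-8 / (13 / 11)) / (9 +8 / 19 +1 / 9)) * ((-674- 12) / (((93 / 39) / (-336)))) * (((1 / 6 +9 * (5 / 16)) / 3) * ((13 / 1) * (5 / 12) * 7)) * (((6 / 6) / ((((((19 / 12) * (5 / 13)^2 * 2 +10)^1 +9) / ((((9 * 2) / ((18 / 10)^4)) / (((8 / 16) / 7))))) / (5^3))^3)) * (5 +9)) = -3889686434472986608398437500000000000 / 29357695633514339951289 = -132492906903516.44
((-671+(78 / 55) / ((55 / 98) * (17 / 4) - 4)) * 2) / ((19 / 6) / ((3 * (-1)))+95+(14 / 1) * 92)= -280697292 / 288674375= -0.97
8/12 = 2/3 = 0.67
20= 20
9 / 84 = 3 / 28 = 0.11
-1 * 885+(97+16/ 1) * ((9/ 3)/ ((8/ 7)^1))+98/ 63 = -42251/ 72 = -586.82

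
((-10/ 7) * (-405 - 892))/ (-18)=-6485/ 63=-102.94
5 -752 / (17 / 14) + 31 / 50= -521623 / 850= -613.67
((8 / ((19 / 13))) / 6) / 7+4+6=4042 / 399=10.13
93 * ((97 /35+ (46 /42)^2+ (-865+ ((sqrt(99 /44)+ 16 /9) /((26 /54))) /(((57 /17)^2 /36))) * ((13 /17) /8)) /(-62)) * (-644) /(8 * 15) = -616.86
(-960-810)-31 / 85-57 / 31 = -4669756 / 2635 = -1772.20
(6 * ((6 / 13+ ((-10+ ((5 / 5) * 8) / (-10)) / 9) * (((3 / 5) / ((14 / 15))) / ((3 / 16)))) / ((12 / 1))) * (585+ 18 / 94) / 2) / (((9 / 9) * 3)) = -3809304 / 21385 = -178.13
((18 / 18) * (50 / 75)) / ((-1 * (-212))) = 1 / 318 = 0.00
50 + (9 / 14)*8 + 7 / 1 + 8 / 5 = 2231 / 35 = 63.74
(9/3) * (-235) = -705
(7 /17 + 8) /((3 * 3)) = 0.93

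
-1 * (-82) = 82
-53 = -53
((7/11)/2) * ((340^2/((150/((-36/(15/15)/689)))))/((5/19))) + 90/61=-109132986/2311595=-47.21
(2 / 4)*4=2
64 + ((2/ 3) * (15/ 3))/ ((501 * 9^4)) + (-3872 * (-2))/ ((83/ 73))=5627027689022/ 818478189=6874.99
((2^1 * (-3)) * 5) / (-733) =30 / 733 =0.04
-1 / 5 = -0.20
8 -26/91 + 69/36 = 809/84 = 9.63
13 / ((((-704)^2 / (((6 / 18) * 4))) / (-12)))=-13 / 30976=-0.00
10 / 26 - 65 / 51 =-590 / 663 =-0.89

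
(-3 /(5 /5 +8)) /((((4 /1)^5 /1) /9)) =-3 /1024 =-0.00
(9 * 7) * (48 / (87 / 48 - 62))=-50.24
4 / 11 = 0.36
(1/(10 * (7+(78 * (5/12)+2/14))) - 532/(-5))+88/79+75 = 40012168/219225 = 182.52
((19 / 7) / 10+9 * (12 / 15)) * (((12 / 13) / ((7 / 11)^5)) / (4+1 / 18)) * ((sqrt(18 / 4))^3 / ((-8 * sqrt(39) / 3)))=-61403431617 * sqrt(78) / 58057428520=-9.34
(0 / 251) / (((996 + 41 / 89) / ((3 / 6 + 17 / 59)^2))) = 0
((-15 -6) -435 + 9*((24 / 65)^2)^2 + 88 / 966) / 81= -3929336797228 / 698370001875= -5.63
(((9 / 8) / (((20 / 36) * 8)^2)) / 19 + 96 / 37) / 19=23374173 / 170969600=0.14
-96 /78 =-16 /13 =-1.23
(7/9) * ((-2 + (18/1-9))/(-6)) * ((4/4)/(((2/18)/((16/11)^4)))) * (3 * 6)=-9633792/14641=-658.00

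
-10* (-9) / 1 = 90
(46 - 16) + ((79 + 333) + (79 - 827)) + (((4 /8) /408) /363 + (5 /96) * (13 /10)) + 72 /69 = -8308566427 /27251136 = -304.89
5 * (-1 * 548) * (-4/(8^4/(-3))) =-2055/256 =-8.03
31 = 31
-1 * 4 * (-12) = 48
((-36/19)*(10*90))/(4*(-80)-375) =6480/2641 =2.45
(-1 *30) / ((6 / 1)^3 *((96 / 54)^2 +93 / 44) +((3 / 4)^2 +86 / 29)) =-459360 / 17497637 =-0.03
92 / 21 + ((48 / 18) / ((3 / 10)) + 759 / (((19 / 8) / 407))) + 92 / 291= 15103716200 / 116109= 130082.22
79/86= 0.92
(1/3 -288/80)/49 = -1/15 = -0.07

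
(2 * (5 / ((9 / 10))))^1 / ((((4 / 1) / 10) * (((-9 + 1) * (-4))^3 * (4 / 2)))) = 125 / 294912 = 0.00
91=91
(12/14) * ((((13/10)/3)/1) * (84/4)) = 39/5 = 7.80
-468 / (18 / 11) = -286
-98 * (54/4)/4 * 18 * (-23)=273861/2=136930.50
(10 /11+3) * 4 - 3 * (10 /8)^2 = 1927 /176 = 10.95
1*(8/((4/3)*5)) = 1.20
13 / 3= 4.33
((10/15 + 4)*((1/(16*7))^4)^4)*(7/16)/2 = 1/600528357587057868063623696351232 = 0.00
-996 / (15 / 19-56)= 18924 / 1049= 18.04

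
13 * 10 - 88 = 42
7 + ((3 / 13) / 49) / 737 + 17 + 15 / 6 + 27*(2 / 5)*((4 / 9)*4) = 214547363 / 4694690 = 45.70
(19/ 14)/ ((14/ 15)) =285/ 196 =1.45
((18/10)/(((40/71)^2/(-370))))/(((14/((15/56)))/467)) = -2351792853/125440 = -18748.35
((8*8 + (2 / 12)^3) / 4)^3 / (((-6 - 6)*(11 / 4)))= -2642380890625 / 21284093952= -124.15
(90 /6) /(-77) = -15 /77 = -0.19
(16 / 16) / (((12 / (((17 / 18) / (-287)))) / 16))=-0.00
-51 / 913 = -0.06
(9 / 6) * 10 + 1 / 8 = 121 / 8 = 15.12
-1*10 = -10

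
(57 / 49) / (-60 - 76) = -57 / 6664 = -0.01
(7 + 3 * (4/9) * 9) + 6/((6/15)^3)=451/4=112.75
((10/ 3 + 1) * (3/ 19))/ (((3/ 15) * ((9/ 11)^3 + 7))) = 86515/ 190874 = 0.45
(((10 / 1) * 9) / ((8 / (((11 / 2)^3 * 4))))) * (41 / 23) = 2455695 / 184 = 13346.17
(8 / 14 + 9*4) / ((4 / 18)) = 1152 / 7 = 164.57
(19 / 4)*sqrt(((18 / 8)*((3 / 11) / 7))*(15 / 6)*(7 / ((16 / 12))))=171*sqrt(110) / 352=5.10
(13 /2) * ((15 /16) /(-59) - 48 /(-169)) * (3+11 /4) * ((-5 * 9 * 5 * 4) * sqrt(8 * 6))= -221370975 * sqrt(3) /6136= -62487.90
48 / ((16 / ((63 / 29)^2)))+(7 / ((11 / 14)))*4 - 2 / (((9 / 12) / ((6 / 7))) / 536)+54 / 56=-304198355 / 259028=-1174.38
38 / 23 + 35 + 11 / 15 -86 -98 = -50582 / 345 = -146.61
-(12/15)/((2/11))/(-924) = 1/210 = 0.00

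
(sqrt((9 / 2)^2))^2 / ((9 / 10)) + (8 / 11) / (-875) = 433109 / 19250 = 22.50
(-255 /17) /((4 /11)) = -165 /4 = -41.25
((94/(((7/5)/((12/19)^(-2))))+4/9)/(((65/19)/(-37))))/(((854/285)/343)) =-203921319/976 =-208935.78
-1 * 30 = -30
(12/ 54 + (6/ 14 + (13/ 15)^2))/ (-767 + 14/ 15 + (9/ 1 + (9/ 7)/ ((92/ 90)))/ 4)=-135424/ 73754315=-0.00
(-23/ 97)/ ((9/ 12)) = -92/ 291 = -0.32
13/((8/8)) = 13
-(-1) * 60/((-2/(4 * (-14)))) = 1680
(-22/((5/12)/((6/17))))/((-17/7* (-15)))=-3696/7225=-0.51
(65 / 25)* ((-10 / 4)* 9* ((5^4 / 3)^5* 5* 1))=-6198883056640625 / 54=-114794130678530.09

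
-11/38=-0.29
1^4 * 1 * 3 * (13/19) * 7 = 273/19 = 14.37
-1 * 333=-333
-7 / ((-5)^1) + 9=52 / 5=10.40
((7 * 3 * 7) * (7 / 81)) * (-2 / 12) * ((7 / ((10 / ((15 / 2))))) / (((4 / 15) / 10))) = -416.84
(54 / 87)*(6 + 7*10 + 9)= 52.76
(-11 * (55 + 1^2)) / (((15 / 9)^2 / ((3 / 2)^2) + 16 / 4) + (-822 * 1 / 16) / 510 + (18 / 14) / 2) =-475009920 / 4454521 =-106.64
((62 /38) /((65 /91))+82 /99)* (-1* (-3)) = 29273 /3135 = 9.34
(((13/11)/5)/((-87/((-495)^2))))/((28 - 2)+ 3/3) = -715/29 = -24.66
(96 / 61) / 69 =32 / 1403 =0.02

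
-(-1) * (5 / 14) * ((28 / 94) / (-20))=-1 / 188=-0.01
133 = 133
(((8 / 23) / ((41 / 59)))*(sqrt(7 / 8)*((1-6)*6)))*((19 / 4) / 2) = -16815*sqrt(14) / 1886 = -33.36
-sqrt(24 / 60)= -sqrt(10) / 5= -0.63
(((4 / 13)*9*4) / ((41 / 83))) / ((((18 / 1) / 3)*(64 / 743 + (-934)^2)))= 123338 / 28789132073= 0.00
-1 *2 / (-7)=2 / 7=0.29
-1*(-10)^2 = -100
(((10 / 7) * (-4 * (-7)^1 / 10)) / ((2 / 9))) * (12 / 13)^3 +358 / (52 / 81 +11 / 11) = 67845438 / 292201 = 232.19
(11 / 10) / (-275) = -0.00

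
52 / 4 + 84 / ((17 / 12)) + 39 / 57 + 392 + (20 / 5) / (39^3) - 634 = -3238460194 / 19160037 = -169.02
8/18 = 4/9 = 0.44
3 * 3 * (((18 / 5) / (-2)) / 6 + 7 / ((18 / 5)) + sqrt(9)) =209 / 5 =41.80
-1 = -1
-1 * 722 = -722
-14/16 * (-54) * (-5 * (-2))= 945/2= 472.50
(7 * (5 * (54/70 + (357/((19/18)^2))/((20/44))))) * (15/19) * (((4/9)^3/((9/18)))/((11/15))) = 1056732800/226347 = 4668.64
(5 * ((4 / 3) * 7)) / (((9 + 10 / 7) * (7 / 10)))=1400 / 219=6.39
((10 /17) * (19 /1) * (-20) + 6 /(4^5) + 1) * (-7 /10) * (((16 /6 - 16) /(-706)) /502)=4519305 /771200512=0.01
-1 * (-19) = 19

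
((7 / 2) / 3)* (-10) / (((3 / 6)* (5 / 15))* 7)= -10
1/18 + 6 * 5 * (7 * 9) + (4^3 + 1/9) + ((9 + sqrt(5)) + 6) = sqrt(5) + 11815/6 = 1971.40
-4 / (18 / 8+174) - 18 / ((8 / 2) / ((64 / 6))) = -33856 / 705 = -48.02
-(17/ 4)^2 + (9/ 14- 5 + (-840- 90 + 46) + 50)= -95919/ 112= -856.42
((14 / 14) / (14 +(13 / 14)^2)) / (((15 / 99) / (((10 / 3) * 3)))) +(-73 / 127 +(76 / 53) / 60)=381352118 / 98037015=3.89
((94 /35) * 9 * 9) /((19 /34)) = 258876 /665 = 389.29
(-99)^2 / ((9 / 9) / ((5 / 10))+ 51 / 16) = 156816 / 83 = 1889.35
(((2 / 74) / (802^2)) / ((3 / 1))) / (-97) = -1 / 6925377468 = -0.00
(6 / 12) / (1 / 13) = 13 / 2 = 6.50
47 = 47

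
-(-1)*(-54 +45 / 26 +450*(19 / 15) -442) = 1969 / 26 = 75.73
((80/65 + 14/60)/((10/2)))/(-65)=-571/126750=-0.00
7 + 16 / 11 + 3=126 / 11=11.45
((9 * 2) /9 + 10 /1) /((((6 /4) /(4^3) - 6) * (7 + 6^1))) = -512 /3315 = -0.15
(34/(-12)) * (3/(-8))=17/16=1.06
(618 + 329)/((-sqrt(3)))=-947 * sqrt(3)/3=-546.75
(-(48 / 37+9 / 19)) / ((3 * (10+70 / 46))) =-1909 / 37259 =-0.05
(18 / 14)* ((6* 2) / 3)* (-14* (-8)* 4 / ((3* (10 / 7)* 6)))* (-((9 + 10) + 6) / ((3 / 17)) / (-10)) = 3808 / 3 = 1269.33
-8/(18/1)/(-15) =0.03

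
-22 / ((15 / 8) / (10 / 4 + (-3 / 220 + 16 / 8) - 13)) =7492 / 75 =99.89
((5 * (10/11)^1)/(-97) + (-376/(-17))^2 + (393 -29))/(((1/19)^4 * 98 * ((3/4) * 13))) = 68569143235108/589281693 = 116360.55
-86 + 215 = 129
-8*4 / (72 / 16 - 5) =64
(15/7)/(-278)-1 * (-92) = 179017/1946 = 91.99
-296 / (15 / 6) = -592 / 5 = -118.40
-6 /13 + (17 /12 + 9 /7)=2447 /1092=2.24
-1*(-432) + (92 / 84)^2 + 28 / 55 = 10519603 / 24255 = 433.71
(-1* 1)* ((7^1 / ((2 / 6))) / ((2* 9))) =-7 / 6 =-1.17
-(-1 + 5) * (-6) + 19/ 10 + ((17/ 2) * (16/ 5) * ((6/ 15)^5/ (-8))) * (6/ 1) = 802847/ 31250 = 25.69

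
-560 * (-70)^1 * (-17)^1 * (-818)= 545115200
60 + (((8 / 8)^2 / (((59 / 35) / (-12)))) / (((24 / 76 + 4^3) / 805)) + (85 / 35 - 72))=-24898933 / 252343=-98.67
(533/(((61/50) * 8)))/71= 13325/17324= 0.77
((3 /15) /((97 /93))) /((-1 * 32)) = -93 /15520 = -0.01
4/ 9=0.44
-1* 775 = -775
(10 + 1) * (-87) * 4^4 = -244992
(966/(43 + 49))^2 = 441/4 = 110.25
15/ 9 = 5/ 3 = 1.67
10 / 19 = 0.53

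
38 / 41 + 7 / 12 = 743 / 492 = 1.51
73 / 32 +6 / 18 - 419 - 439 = -82117 / 96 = -855.39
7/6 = 1.17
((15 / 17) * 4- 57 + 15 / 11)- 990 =-194874 / 187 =-1042.11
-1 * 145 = -145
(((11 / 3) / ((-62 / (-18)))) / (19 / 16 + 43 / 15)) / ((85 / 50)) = 79200 / 512771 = 0.15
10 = 10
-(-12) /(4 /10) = 30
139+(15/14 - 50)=1261/14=90.07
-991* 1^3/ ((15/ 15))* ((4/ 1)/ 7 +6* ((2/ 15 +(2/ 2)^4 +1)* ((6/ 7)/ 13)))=-91172/ 65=-1402.65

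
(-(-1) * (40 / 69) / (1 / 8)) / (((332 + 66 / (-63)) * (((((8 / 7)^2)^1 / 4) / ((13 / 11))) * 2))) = 4459 / 175835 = 0.03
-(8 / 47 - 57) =2671 / 47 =56.83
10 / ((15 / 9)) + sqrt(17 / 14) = 7.10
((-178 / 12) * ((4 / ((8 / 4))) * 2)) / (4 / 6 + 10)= -89 / 16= -5.56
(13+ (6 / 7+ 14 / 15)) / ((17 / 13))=20189 / 1785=11.31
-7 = -7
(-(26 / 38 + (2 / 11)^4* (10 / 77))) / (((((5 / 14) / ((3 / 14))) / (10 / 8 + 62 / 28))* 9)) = -473964019 / 2998769620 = -0.16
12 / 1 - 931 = -919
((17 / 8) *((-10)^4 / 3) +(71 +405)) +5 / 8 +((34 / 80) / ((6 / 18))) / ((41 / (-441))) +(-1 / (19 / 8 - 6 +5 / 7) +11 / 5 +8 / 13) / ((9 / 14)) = 7551.16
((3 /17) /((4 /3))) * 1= 0.13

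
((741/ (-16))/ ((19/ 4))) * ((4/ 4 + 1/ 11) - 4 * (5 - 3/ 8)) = 169.74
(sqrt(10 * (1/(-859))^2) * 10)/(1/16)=160 * sqrt(10)/859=0.59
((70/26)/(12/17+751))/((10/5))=595/332254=0.00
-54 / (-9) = 6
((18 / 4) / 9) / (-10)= -1 / 20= -0.05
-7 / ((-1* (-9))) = -7 / 9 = -0.78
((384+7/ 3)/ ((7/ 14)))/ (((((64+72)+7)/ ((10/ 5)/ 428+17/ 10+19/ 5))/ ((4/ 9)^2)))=21844832/ 3718143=5.88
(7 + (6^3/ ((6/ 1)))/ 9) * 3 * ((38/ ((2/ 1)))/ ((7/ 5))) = 3135/ 7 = 447.86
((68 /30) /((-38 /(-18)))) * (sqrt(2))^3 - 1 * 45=-45+ 204 * sqrt(2) /95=-41.96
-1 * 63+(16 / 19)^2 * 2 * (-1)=-23255 / 361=-64.42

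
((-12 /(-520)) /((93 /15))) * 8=12 /403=0.03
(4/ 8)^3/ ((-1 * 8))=-1/ 64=-0.02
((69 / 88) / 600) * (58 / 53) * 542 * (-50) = -180757 / 4664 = -38.76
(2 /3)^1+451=1355 /3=451.67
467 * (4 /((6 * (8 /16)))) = 1868 /3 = 622.67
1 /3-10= -29 /3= -9.67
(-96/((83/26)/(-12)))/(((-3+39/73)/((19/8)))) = -144248/415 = -347.59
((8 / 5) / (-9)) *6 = -16 / 15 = -1.07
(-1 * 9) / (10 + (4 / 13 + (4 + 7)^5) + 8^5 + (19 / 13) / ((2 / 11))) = -234 / 5039771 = -0.00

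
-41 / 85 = -0.48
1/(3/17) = 17/3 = 5.67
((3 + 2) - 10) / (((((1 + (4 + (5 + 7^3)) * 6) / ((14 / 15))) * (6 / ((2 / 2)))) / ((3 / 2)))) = -0.00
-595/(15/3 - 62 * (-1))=-595/67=-8.88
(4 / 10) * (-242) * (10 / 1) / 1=-968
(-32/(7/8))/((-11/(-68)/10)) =-174080/77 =-2260.78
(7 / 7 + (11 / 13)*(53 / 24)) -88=-26561 / 312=-85.13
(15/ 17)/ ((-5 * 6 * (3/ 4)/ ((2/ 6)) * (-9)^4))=-2/ 1003833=-0.00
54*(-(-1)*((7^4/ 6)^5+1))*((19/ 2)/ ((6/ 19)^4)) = 197573550787270032209923/ 373248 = 529335859233726723.81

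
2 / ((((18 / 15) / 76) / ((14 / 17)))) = 5320 / 51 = 104.31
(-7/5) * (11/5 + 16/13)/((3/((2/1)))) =-3122/975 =-3.20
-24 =-24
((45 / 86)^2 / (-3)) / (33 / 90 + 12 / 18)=-10125 / 114638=-0.09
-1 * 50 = -50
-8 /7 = -1.14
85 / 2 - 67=-49 / 2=-24.50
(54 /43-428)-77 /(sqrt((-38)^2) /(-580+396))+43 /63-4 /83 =-227564713 /4272093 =-53.27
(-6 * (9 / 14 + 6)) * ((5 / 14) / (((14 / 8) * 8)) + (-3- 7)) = 545445 / 1372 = 397.55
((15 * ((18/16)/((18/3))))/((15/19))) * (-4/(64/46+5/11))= -14421/1868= -7.72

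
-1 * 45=-45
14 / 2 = 7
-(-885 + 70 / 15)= 2641 / 3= 880.33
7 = 7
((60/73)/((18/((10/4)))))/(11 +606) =25/135123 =0.00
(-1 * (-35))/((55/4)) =28/11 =2.55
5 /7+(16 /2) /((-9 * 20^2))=2243 /3150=0.71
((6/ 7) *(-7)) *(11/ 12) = -11/ 2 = -5.50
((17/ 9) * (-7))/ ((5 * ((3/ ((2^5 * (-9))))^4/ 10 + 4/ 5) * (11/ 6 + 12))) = -13476298752/ 56396611667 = -0.24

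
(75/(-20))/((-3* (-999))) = -0.00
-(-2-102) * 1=104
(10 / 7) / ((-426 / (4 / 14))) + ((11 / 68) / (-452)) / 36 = -3726589 / 3849499584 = -0.00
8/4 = 2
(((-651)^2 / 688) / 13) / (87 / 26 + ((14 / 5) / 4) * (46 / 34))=36023085 / 3263872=11.04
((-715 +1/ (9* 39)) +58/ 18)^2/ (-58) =-62416527889/ 7145658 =-8734.89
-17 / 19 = -0.89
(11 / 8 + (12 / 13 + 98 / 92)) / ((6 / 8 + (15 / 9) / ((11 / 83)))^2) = 17522010 / 925130219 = 0.02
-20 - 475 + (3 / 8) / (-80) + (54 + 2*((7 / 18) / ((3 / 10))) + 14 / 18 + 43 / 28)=-52750487 / 120960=-436.10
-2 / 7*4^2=-32 / 7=-4.57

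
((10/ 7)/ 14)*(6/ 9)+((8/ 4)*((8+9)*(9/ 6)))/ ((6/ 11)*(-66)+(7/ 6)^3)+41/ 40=-17002189/ 43706040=-0.39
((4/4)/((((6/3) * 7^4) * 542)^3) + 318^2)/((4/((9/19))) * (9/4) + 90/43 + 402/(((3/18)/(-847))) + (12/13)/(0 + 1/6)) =-996621781602321175738155823/20134052054028540133935563456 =-0.05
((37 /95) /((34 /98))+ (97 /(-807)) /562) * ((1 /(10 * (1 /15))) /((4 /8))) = 822100487 /244152470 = 3.37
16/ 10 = 8/ 5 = 1.60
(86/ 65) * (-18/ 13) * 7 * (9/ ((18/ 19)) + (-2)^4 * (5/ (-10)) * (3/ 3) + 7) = -92106/ 845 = -109.00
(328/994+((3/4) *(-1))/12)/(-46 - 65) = -709/294224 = -0.00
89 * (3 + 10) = 1157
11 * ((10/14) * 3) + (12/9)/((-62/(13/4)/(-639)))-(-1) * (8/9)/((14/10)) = 68.87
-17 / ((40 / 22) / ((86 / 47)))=-8041 / 470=-17.11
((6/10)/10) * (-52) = -78/25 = -3.12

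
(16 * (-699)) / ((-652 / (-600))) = -1677600 / 163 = -10292.02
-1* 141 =-141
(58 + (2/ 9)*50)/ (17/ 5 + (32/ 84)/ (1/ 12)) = 8.67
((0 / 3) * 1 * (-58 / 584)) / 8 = 0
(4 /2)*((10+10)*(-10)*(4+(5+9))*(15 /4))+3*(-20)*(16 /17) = -459960 /17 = -27056.47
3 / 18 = 1 / 6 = 0.17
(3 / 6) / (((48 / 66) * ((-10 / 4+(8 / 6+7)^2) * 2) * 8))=99 / 154240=0.00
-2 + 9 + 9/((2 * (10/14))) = 133/10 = 13.30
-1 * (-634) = 634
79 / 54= 1.46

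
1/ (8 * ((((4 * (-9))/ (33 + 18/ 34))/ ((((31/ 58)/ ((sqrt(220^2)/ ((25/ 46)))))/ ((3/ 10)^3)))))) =-1840625/ 323297568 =-0.01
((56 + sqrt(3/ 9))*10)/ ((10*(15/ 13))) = 13*sqrt(3)/ 45 + 728/ 15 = 49.03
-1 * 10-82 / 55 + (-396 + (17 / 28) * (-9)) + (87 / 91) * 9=-404.35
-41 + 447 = 406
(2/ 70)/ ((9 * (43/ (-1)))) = -1/ 13545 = -0.00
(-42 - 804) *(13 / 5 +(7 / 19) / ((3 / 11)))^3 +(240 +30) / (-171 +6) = -1476214039034 / 28293375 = -52175.25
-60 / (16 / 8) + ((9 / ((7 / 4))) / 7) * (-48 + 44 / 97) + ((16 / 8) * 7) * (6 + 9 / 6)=190443 / 4753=40.07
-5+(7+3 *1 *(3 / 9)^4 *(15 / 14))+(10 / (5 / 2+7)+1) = 4.09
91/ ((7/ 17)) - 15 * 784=-11539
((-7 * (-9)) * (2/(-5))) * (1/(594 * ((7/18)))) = -6/55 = -0.11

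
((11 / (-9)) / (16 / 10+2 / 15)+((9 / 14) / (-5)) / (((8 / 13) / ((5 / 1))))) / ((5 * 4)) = -7643 / 87360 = -0.09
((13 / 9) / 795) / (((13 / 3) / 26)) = 26 / 2385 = 0.01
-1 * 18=-18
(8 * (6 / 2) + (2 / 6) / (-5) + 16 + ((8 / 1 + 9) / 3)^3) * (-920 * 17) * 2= -187404736 / 27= -6940916.15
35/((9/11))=385/9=42.78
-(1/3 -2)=5/3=1.67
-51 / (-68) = 3 / 4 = 0.75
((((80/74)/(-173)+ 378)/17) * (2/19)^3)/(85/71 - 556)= -124936144/2672771750543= -0.00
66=66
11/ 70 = 0.16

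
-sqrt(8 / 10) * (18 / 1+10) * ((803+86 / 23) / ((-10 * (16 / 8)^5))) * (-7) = -181839 * sqrt(5) / 920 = -441.96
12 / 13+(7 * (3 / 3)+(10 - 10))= 103 / 13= 7.92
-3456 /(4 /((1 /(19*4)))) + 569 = 10595 /19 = 557.63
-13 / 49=-0.27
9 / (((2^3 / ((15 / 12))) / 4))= 45 / 8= 5.62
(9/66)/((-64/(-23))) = 69/1408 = 0.05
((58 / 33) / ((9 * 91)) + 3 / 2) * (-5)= -405985 / 54054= -7.51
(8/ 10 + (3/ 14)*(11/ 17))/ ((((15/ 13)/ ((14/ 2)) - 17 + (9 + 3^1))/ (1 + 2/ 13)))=-3351/ 14960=-0.22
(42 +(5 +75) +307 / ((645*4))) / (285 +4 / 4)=0.43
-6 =-6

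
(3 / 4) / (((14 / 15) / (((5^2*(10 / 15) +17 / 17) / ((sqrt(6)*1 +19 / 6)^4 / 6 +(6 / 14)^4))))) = 0.09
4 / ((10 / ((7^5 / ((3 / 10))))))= 67228 / 3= 22409.33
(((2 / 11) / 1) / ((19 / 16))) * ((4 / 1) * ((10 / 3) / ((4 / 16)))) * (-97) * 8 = -3973120 / 627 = -6336.71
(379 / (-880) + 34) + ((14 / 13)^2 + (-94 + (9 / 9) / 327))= -2882281397 / 48631440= -59.27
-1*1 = -1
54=54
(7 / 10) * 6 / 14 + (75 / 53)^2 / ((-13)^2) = 1480413 / 4747210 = 0.31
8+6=14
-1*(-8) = 8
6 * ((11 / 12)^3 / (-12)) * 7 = -9317 / 3456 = -2.70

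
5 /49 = 0.10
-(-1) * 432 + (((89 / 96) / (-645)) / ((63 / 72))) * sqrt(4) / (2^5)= 374492071 / 866880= 432.00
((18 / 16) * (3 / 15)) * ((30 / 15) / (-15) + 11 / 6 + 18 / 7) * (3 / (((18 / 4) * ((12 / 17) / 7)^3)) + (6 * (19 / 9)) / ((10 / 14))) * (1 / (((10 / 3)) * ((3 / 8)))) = 513.50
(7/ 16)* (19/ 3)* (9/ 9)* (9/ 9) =133/ 48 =2.77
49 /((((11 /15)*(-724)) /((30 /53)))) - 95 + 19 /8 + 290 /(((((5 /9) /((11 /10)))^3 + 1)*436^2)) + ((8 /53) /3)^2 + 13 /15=-300673761204904693981 /3275074624137401745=-91.81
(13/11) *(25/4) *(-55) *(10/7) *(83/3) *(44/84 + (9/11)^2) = -1022352500/53361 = -19159.17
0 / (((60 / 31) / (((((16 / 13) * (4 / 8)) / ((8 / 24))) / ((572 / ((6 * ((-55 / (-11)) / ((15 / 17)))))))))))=0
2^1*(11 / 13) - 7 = -69 / 13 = -5.31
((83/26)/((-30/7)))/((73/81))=-15687/18980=-0.83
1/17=0.06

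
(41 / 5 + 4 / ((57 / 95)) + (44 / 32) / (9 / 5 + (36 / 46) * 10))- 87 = -71.99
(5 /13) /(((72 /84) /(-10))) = -175 /39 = -4.49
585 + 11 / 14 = 8201 / 14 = 585.79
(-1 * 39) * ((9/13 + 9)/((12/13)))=-819/2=-409.50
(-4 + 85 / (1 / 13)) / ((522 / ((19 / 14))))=6973 / 2436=2.86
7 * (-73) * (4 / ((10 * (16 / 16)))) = -1022 / 5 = -204.40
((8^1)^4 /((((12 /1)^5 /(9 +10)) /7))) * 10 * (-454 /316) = -603820 /19197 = -31.45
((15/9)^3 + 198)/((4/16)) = 21884/27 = 810.52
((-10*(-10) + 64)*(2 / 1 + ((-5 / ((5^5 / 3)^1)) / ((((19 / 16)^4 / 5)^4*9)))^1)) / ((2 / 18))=842403254767352587599240 / 288441413567621167681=2920.54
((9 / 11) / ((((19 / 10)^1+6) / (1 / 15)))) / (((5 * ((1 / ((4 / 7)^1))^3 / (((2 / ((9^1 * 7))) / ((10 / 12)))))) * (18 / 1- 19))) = -512 / 52161725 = -0.00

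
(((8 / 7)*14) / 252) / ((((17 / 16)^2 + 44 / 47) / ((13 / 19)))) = 625664 / 29741859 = 0.02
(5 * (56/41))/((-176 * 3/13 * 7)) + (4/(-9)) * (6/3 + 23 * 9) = -754267/8118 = -92.91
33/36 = 11/12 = 0.92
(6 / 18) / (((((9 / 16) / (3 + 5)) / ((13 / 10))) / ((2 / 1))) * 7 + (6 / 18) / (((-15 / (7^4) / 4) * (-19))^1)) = 0.03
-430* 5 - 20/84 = -45155/21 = -2150.24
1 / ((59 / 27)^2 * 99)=81 / 38291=0.00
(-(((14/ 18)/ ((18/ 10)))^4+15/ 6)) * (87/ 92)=-6328810795/ 2640198888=-2.40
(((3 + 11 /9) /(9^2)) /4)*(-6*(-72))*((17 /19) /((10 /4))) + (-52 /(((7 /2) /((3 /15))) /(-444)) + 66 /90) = 1249349 /945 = 1322.06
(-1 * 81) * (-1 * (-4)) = -324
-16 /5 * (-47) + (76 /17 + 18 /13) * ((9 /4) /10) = 670591 /4420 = 151.72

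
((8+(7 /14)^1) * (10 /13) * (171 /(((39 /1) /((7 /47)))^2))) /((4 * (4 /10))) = 395675 /38825384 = 0.01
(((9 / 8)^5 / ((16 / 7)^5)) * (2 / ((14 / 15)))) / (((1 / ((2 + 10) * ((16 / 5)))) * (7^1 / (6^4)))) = 14765025303 / 33554432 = 440.03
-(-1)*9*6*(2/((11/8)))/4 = 19.64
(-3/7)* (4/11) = -0.16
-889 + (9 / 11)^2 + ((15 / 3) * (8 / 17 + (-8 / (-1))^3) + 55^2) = 9665889 / 2057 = 4699.02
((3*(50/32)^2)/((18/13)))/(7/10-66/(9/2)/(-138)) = 2803125/427264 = 6.56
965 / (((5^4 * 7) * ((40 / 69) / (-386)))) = -2570181 / 17500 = -146.87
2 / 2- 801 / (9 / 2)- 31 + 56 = -152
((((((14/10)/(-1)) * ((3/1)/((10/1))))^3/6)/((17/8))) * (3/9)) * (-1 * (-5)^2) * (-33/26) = -33957/552500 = -0.06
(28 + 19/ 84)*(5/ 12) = 11855/ 1008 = 11.76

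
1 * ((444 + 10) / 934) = 227 / 467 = 0.49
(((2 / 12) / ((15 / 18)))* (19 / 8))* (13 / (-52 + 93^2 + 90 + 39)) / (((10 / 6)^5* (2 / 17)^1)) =1020357 / 2181500000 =0.00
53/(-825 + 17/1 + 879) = 53/71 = 0.75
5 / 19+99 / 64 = 2201 / 1216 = 1.81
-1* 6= -6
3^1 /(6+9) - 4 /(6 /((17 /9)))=-143 /135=-1.06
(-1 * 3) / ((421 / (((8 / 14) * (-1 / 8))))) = 3 / 5894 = 0.00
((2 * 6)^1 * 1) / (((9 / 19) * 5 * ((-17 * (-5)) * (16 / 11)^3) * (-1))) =-25289 / 1305600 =-0.02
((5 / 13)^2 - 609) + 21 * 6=-81602 / 169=-482.85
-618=-618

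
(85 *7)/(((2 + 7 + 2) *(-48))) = -595/528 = -1.13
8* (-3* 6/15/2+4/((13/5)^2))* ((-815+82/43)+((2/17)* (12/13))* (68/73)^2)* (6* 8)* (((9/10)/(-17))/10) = -14647355132256/1069801412875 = -13.69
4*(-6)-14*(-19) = 242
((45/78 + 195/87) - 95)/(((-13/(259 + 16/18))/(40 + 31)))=11542625845/88218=130842.07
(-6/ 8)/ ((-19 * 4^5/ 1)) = 3/ 77824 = 0.00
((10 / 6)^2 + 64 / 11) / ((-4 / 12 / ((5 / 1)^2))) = -21275 / 33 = -644.70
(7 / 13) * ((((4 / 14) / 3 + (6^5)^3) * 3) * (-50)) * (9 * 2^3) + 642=-35545984833944454 / 13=-2734306525688034.92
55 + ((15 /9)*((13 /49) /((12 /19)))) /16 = 1553555 /28224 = 55.04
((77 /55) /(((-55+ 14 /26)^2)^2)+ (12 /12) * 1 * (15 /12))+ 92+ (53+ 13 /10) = 185371194900151 /1256327988480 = 147.55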